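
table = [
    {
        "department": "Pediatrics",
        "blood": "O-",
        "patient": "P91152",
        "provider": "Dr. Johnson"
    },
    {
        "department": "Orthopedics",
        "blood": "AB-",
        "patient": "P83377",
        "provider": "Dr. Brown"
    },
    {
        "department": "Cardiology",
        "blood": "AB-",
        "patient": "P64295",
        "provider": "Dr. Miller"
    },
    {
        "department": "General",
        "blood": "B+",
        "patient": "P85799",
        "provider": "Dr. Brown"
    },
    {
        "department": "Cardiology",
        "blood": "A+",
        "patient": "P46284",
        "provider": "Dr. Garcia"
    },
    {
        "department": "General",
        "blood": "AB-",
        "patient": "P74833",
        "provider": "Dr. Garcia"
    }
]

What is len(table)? 6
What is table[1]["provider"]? "Dr. Brown"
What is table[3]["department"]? "General"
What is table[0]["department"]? "Pediatrics"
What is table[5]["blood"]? "AB-"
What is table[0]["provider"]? "Dr. Johnson"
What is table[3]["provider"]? "Dr. Brown"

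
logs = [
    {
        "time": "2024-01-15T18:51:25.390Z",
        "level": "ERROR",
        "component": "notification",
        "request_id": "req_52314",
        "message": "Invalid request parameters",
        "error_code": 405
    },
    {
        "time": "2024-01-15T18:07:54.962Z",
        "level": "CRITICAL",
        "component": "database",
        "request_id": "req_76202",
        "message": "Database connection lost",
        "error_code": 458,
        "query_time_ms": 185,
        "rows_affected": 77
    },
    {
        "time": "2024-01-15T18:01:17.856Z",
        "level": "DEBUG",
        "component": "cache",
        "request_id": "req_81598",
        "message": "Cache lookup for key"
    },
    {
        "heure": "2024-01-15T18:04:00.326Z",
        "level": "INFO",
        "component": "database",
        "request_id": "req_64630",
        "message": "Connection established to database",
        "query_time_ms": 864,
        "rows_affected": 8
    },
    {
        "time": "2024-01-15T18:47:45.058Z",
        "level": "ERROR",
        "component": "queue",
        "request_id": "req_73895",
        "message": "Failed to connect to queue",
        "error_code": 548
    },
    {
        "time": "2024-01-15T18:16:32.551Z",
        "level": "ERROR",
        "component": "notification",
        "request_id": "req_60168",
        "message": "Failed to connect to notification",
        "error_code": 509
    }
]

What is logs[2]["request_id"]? "req_81598"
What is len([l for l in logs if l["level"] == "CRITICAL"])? 1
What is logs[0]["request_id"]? "req_52314"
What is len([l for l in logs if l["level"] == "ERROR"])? 3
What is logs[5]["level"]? "ERROR"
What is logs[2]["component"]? "cache"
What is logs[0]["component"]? "notification"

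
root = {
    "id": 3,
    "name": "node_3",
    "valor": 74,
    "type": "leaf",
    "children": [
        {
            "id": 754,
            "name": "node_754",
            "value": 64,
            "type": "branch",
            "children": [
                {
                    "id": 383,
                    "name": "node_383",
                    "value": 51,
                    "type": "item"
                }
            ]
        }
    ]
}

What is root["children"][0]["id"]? 754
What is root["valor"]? 74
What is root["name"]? "node_3"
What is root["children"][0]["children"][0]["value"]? 51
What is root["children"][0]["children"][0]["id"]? 383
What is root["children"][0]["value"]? 64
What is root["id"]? 3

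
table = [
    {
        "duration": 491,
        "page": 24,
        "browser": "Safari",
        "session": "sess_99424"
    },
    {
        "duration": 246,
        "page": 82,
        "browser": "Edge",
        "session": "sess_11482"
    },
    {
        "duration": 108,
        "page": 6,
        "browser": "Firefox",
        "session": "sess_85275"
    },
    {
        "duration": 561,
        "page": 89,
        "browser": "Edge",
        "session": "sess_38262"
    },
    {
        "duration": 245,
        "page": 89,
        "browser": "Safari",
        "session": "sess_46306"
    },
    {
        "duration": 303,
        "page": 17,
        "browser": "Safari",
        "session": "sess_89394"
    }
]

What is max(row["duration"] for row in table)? 561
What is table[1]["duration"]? 246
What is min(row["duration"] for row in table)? 108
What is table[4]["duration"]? 245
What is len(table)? 6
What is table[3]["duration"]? 561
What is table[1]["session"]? "sess_11482"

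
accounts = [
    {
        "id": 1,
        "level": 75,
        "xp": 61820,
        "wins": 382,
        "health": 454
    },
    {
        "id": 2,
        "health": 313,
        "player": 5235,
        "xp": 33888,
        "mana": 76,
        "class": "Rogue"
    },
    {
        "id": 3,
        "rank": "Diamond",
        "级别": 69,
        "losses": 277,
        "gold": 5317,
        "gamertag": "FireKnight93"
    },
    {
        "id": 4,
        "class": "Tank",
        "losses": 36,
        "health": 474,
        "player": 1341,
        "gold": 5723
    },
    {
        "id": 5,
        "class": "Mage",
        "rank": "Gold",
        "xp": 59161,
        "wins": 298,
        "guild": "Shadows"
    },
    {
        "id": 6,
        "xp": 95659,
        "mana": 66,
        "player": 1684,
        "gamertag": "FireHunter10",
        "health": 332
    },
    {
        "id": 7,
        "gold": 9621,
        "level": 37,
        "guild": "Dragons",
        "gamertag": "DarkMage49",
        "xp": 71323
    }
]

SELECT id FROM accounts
[1, 2, 3, 4, 5, 6, 7]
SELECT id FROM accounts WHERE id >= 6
[6, 7]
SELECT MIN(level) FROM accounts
37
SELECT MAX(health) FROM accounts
474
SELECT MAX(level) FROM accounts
75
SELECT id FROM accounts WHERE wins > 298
[1]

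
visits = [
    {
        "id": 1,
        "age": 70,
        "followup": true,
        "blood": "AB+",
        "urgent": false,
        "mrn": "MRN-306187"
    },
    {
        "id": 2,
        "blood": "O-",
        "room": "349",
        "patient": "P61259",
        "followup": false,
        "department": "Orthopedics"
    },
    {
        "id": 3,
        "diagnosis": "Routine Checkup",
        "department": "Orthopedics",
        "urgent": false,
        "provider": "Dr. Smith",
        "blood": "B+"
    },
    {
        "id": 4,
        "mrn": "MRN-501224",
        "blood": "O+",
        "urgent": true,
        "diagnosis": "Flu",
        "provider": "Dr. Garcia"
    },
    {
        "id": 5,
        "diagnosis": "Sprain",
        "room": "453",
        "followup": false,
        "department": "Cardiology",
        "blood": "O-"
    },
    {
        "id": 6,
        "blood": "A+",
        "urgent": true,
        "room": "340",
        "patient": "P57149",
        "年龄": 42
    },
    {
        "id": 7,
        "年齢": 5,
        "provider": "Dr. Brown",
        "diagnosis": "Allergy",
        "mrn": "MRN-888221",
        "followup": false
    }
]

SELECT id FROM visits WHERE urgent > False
[4, 6]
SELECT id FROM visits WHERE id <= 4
[1, 2, 3, 4]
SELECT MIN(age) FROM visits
70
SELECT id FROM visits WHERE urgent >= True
[4, 6]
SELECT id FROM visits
[1, 2, 3, 4, 5, 6, 7]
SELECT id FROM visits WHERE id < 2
[1]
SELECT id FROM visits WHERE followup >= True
[1]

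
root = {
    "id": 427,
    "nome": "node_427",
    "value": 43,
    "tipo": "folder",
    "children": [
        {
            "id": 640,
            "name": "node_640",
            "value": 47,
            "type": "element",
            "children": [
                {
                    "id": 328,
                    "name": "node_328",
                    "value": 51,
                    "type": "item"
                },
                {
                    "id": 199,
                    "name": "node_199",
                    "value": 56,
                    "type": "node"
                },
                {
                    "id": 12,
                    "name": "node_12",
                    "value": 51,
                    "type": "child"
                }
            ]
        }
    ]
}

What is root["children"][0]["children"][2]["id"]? 12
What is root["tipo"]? "folder"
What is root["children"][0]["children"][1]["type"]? "node"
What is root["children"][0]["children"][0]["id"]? 328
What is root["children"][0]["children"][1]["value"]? 56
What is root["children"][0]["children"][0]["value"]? 51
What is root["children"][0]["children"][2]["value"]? 51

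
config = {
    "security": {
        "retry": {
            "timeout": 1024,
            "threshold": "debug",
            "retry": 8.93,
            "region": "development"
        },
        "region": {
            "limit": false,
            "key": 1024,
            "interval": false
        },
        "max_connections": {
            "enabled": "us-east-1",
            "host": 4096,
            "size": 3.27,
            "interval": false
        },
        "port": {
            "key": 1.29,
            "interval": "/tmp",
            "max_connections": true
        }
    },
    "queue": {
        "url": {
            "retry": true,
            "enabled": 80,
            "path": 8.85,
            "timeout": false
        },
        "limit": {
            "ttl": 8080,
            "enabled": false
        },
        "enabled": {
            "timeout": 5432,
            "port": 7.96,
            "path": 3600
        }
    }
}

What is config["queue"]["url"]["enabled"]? 80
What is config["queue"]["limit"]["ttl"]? 8080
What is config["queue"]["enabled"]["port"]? 7.96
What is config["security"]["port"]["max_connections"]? True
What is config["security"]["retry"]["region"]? "development"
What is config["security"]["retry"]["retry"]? 8.93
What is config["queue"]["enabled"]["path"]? 3600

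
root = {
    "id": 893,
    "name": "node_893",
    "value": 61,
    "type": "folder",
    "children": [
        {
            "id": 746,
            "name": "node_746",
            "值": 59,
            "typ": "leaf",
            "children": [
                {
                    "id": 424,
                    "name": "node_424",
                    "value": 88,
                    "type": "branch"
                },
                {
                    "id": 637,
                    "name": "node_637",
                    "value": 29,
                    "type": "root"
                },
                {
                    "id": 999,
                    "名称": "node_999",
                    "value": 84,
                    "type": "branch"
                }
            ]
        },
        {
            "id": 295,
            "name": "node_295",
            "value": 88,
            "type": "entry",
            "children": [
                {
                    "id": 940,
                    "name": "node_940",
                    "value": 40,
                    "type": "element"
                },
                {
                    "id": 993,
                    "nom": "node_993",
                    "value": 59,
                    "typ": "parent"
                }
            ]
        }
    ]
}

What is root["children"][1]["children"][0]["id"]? 940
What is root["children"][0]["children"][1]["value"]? 29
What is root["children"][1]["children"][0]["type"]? "element"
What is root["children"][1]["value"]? 88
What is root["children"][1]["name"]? "node_295"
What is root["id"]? 893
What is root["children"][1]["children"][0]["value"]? 40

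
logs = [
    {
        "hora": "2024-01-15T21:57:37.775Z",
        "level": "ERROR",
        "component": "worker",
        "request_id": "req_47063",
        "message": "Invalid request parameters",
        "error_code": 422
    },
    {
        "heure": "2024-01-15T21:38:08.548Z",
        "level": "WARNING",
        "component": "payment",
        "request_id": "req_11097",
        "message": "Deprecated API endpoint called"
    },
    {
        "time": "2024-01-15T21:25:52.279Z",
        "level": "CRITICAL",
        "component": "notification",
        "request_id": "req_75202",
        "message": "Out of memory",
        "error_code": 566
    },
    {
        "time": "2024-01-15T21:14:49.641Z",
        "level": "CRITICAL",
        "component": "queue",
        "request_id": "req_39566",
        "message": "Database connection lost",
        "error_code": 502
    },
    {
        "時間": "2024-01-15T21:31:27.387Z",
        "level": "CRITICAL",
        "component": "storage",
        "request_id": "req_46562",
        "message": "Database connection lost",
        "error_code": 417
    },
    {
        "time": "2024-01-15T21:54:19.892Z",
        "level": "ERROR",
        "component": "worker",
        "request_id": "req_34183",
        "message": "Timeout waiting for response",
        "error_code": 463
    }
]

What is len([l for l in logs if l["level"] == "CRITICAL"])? 3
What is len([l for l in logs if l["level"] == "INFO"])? 0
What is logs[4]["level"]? "CRITICAL"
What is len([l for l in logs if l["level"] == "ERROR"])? 2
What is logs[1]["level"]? "WARNING"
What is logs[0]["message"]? "Invalid request parameters"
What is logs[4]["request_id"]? "req_46562"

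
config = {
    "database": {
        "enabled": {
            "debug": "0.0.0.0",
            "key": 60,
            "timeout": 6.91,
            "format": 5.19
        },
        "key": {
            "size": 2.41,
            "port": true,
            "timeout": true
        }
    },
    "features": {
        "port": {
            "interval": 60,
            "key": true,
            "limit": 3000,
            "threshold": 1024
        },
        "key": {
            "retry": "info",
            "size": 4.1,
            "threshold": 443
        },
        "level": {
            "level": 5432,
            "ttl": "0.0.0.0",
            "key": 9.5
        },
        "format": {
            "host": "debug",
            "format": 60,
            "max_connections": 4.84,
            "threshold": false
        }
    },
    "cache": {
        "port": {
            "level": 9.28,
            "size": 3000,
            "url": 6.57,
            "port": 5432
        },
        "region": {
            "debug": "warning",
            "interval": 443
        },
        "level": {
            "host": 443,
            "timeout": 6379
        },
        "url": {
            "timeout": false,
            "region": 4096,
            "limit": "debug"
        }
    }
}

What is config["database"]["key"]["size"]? 2.41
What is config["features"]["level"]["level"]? 5432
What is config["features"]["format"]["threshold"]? False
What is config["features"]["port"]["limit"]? 3000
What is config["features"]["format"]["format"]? 60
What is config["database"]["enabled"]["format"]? 5.19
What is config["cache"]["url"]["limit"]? "debug"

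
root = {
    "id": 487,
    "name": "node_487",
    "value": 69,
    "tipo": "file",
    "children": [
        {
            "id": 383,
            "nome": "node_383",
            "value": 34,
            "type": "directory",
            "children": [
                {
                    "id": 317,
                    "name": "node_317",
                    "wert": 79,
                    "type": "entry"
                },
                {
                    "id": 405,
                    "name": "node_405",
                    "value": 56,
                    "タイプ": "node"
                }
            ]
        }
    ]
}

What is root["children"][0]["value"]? 34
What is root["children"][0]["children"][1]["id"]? 405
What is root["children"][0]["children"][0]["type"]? "entry"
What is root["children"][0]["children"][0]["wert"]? 79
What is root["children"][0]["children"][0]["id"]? 317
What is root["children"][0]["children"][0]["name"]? "node_317"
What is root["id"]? 487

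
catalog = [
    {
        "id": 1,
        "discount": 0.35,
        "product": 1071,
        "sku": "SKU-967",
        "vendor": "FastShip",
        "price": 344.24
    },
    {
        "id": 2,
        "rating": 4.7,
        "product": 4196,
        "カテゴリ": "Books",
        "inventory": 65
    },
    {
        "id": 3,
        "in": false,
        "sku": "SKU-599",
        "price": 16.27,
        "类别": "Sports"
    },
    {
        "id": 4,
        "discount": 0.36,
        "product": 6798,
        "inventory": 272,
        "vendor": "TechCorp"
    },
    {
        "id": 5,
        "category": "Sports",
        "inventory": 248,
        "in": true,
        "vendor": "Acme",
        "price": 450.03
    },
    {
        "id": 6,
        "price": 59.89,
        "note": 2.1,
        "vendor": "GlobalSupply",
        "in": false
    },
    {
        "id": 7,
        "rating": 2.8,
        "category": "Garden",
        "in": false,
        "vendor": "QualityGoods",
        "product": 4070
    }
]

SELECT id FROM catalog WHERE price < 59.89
[3]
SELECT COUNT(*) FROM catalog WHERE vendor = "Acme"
1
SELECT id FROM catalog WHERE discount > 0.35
[4]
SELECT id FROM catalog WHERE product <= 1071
[1]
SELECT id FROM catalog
[1, 2, 3, 4, 5, 6, 7]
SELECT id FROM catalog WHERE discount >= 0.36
[4]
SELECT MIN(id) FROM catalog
1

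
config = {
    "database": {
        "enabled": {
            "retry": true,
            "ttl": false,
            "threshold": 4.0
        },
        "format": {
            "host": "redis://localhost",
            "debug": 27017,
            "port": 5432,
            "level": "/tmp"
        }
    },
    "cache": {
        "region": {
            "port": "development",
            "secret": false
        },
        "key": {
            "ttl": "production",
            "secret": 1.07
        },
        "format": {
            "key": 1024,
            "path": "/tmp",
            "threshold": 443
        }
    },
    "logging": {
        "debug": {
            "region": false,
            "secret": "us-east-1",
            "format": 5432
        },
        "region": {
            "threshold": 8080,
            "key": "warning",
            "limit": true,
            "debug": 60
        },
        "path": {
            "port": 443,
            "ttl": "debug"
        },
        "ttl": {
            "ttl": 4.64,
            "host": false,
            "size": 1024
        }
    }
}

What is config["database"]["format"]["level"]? "/tmp"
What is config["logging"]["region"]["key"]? "warning"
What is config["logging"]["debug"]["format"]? 5432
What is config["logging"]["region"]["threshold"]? 8080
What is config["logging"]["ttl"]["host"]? False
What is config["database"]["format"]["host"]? "redis://localhost"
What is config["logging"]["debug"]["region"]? False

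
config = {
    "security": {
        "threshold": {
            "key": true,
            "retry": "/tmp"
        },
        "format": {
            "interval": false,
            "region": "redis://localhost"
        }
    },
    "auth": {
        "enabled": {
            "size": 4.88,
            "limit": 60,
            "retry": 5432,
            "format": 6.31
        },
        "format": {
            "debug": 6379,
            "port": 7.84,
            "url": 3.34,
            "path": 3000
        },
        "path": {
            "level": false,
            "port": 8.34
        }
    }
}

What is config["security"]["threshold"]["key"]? True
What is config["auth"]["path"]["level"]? False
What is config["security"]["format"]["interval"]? False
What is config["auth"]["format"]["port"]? 7.84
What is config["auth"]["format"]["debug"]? 6379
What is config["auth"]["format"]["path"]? 3000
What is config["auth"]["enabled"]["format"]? 6.31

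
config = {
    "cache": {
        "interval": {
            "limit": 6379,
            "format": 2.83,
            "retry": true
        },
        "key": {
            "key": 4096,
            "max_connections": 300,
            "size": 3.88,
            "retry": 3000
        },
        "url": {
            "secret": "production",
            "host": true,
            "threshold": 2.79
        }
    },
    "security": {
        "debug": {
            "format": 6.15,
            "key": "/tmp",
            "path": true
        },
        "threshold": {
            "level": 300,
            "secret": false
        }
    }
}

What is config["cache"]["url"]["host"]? True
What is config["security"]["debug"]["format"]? 6.15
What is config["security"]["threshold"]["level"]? 300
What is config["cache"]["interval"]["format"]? 2.83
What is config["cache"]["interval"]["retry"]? True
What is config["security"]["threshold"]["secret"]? False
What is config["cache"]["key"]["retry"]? 3000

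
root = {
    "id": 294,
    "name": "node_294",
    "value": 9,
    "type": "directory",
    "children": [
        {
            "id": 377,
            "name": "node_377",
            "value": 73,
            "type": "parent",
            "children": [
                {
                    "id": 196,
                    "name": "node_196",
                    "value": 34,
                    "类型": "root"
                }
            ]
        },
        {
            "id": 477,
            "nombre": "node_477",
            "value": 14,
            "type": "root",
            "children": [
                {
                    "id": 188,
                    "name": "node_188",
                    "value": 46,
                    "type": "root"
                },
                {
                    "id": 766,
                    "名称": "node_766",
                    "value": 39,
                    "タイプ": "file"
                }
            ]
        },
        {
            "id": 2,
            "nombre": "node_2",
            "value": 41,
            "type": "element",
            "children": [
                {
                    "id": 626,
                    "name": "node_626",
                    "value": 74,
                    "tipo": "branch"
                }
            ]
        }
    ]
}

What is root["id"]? 294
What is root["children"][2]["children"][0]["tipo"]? "branch"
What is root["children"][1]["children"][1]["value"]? 39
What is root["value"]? 9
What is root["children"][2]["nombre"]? "node_2"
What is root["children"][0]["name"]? "node_377"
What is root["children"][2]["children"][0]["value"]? 74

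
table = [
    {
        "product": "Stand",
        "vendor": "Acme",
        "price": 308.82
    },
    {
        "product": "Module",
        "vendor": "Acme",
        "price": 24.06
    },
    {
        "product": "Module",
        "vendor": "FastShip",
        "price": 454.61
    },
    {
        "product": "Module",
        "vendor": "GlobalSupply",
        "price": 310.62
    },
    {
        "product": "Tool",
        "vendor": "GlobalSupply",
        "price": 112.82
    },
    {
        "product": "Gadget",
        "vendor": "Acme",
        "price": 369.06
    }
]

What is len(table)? 6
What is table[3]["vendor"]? "GlobalSupply"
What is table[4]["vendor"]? "GlobalSupply"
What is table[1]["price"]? 24.06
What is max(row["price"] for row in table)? 454.61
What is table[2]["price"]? 454.61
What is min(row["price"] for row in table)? 24.06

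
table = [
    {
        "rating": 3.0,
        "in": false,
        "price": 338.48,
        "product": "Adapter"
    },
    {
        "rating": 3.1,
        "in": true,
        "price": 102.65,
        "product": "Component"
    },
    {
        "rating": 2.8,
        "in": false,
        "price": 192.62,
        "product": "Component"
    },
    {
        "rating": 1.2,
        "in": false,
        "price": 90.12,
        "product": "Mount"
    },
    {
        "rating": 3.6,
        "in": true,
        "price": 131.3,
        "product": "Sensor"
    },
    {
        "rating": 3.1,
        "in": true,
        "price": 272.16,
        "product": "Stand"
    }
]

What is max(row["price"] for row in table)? 338.48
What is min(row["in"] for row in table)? False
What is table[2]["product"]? "Component"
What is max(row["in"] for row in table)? True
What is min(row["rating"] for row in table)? 1.2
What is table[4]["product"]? "Sensor"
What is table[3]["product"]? "Mount"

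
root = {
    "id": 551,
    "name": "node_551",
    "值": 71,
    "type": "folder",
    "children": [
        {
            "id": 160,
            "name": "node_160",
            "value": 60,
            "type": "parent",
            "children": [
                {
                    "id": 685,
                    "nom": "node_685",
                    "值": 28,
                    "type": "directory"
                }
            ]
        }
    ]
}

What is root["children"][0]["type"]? "parent"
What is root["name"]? "node_551"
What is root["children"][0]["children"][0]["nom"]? "node_685"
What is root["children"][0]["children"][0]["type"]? "directory"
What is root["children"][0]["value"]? 60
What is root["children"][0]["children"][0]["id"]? 685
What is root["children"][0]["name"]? "node_160"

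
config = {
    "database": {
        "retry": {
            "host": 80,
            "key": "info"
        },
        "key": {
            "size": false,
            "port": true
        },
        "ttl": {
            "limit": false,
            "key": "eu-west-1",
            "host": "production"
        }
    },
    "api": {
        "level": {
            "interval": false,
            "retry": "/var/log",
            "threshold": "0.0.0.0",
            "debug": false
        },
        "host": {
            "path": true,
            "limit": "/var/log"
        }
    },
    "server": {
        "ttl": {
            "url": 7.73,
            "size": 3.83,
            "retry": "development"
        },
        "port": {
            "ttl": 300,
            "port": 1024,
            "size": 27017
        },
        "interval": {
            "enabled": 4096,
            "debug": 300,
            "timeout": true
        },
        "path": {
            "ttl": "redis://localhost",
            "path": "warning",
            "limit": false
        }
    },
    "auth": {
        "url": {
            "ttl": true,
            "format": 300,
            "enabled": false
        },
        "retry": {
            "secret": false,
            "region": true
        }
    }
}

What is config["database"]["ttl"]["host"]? "production"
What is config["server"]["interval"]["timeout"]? True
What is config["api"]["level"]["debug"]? False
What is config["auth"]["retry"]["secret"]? False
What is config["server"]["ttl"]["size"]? 3.83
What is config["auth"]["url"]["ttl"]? True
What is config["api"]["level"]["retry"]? "/var/log"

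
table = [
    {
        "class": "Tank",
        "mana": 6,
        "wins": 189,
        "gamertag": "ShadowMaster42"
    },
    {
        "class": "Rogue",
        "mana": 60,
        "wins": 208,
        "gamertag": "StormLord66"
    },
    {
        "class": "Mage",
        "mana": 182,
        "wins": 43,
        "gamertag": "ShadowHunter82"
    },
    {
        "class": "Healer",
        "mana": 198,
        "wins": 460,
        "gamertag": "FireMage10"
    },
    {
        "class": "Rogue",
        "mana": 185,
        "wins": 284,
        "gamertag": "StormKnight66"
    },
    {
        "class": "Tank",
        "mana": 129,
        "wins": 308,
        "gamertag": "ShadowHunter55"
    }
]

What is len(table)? 6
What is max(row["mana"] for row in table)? 198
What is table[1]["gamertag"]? "StormLord66"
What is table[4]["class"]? "Rogue"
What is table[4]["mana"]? 185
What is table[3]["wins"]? 460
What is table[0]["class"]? "Tank"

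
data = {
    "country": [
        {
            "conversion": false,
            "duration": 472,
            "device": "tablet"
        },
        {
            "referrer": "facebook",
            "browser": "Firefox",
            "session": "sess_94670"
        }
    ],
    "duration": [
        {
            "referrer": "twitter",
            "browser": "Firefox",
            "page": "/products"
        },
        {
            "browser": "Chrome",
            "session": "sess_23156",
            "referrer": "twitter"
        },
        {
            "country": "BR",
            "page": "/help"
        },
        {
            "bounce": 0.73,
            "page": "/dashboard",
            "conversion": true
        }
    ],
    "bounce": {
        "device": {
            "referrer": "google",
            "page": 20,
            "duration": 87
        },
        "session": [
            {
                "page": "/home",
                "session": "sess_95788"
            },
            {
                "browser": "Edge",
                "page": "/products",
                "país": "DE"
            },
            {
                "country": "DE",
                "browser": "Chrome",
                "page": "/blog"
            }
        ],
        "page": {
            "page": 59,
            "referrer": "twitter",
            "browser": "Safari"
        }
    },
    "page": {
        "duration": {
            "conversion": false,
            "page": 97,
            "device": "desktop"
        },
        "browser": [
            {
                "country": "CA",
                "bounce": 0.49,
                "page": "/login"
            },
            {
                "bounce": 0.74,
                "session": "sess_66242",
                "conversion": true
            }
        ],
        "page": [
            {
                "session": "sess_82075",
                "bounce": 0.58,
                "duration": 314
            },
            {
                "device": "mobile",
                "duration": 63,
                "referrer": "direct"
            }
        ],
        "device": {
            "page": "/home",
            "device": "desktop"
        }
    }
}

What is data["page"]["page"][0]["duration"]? 314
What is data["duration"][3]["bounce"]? 0.73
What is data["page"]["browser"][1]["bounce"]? 0.74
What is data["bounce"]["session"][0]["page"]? "/home"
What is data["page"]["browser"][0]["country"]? "CA"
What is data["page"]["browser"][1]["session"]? "sess_66242"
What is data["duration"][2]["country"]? "BR"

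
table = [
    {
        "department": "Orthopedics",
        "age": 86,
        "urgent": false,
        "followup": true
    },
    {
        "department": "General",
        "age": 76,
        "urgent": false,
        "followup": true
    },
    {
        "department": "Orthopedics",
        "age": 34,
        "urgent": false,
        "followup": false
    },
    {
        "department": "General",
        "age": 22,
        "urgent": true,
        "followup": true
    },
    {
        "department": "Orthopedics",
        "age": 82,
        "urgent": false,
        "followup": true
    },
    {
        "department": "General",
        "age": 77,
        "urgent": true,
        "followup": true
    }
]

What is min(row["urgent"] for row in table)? False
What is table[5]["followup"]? True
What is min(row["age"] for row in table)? 22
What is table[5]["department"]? "General"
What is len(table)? 6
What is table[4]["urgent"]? False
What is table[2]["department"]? "Orthopedics"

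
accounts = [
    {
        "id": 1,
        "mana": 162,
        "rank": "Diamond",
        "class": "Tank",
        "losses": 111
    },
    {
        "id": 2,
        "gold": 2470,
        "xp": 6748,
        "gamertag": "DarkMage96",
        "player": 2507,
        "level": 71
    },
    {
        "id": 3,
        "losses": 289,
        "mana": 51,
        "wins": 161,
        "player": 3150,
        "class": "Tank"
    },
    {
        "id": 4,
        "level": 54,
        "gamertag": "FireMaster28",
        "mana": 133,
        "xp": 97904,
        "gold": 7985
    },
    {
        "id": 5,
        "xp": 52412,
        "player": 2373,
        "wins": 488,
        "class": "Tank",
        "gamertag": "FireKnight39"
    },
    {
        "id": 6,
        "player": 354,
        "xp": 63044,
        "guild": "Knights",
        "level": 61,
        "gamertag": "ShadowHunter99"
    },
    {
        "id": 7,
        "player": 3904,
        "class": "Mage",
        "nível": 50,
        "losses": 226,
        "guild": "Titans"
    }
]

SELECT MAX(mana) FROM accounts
162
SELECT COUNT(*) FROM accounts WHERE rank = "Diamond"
1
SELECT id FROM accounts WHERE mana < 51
[]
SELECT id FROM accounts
[1, 2, 3, 4, 5, 6, 7]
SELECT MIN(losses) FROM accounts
111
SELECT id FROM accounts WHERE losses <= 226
[1, 7]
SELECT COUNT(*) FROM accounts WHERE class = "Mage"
1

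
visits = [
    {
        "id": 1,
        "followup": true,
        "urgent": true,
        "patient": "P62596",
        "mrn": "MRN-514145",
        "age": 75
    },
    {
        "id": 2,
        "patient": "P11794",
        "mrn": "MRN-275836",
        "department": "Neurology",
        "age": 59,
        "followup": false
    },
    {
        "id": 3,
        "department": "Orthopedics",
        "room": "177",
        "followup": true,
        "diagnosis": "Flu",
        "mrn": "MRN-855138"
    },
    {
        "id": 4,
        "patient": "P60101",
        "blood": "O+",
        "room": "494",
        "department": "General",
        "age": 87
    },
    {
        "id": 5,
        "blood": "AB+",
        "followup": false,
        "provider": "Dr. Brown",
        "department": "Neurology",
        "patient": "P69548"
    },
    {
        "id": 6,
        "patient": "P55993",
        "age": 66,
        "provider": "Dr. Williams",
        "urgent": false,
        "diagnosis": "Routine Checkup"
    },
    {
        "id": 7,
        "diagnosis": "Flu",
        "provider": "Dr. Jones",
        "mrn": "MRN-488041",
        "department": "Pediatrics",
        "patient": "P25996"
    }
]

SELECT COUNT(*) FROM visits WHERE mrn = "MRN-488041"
1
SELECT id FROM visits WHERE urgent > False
[1]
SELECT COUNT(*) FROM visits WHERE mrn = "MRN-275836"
1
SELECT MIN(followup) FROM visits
False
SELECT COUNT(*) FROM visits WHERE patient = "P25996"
1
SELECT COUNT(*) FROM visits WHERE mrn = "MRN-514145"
1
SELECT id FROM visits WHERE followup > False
[1, 3]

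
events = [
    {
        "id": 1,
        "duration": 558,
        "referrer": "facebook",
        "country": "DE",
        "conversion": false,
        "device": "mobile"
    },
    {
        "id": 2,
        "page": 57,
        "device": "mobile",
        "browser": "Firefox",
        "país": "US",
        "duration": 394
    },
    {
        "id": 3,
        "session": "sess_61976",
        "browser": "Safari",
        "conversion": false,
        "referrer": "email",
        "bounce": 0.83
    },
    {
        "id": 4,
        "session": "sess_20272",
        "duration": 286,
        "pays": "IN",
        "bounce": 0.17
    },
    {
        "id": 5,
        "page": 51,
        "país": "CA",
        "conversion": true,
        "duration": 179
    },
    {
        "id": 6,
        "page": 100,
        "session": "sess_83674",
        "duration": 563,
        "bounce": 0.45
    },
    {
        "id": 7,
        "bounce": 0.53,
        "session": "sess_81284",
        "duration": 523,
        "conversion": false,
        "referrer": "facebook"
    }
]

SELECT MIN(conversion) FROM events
False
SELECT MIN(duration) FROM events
179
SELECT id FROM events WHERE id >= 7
[7]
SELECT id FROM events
[1, 2, 3, 4, 5, 6, 7]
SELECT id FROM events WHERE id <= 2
[1, 2]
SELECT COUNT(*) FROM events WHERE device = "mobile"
2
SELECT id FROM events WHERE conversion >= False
[1, 3, 5, 7]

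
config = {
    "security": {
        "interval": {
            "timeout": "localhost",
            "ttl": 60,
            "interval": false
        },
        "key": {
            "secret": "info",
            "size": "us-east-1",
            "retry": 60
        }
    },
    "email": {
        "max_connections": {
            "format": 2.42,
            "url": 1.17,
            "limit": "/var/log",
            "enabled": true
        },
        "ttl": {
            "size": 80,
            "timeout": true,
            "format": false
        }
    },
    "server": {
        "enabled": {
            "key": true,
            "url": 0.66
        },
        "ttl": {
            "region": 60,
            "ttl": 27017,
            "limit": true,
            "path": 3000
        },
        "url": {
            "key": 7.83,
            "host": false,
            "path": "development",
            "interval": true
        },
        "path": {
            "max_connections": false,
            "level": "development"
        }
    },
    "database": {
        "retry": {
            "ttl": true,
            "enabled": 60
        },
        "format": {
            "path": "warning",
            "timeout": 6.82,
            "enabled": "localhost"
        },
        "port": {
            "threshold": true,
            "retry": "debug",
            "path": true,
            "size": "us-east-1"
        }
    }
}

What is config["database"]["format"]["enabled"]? "localhost"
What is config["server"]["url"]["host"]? False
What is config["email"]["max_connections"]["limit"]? "/var/log"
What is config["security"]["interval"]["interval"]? False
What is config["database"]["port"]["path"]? True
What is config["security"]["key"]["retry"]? 60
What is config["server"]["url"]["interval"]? True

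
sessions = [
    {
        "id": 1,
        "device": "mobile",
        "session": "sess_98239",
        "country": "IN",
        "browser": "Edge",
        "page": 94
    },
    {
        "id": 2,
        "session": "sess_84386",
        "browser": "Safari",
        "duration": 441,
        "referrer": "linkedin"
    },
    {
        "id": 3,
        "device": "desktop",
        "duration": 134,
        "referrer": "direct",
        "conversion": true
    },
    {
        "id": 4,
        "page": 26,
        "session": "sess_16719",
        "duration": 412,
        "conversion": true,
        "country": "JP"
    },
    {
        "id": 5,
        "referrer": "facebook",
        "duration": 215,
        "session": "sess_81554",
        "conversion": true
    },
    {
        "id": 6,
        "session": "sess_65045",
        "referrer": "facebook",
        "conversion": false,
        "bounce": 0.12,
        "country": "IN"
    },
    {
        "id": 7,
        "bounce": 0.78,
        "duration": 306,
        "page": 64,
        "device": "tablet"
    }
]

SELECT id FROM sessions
[1, 2, 3, 4, 5, 6, 7]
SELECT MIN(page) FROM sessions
26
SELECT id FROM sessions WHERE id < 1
[]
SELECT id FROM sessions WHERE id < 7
[1, 2, 3, 4, 5, 6]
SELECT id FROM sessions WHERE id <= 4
[1, 2, 3, 4]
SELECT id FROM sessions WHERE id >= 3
[3, 4, 5, 6, 7]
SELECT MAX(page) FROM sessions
94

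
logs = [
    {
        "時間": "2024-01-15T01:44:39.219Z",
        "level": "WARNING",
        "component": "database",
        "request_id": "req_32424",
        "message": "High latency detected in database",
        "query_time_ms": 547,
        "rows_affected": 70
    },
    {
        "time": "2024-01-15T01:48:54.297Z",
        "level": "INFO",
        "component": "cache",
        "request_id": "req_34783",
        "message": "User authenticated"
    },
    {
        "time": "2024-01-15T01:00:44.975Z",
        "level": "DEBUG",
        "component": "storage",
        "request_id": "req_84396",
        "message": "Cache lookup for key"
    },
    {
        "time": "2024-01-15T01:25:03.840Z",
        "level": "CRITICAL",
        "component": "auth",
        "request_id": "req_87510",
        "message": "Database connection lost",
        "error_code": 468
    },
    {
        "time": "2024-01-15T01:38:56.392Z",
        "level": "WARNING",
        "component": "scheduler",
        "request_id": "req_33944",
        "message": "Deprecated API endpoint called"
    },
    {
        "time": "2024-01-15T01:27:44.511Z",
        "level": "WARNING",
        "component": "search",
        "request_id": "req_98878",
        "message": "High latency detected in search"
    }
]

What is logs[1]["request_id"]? "req_34783"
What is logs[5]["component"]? "search"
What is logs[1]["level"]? "INFO"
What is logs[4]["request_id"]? "req_33944"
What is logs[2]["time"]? "2024-01-15T01:00:44.975Z"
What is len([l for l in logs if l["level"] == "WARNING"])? 3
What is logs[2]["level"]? "DEBUG"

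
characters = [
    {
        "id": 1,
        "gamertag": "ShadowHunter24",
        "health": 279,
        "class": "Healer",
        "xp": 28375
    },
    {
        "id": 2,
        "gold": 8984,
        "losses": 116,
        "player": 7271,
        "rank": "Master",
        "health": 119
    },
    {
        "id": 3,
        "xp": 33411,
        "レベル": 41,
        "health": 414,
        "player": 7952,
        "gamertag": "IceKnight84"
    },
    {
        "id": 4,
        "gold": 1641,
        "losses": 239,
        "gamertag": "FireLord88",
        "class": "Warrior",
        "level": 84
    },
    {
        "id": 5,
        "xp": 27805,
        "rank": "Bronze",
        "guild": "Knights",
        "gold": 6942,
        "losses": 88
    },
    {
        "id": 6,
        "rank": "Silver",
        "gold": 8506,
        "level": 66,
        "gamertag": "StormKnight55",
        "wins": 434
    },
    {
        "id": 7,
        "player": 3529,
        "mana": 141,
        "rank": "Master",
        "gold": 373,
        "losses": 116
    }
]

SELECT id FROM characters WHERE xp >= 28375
[1, 3]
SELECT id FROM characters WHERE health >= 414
[3]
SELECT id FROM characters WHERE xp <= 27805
[5]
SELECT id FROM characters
[1, 2, 3, 4, 5, 6, 7]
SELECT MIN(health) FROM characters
119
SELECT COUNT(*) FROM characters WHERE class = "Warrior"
1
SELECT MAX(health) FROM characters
414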